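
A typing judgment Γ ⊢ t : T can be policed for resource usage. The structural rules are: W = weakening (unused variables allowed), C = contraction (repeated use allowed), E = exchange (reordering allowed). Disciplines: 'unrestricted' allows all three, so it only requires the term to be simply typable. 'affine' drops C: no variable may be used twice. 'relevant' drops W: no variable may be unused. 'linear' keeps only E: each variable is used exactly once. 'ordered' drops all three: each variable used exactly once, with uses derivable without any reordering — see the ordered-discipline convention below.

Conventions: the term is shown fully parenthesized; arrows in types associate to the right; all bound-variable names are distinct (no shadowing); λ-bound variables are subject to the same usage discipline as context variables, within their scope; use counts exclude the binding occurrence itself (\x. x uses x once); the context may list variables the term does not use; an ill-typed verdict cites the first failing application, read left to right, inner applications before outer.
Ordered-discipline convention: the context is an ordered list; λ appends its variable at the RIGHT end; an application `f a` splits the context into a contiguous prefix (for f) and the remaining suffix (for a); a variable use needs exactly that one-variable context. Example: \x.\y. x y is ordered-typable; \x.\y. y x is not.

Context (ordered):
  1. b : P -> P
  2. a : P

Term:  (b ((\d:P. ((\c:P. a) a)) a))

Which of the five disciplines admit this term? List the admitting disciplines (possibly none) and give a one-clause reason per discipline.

admitting disciplines: unrestricted
usage: b: 1, a: 3, d [bound]: 0, c [bound]: 0
use order (left to right): b, a, a, a
typing: well-typed at P
ordered ✗ (needs contraction — a ×3; d, c never used (weakening))
linear ✗ (needs contraction — a ×3; d, c never used (weakening))
affine ✗ (needs contraction — a ×3)
relevant ✗ (d, c never used (weakening))
unrestricted ✓ (type-checks (P) and nothing is barred)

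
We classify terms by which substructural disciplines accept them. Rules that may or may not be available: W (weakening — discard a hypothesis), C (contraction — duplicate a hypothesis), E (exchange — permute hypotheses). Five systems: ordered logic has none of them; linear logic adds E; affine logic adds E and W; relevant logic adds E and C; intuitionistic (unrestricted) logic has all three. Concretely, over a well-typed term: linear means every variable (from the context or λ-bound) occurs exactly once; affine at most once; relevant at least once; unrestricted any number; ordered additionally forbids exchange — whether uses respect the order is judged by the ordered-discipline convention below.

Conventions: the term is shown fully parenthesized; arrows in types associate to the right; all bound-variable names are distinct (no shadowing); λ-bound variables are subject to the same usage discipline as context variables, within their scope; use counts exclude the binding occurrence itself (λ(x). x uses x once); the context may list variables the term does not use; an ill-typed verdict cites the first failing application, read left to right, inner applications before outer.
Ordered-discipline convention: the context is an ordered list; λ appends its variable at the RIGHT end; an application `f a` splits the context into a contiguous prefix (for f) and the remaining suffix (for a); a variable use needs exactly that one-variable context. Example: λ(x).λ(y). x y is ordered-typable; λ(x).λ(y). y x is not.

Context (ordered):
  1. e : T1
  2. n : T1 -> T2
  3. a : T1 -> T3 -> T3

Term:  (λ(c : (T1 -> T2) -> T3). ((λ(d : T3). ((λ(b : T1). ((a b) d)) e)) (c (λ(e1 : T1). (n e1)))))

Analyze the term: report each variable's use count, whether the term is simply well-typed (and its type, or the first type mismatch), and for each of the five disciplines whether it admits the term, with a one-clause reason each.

use counts: e: 1×, n: 1×, a: 1×, c (λ-bound): 1×, d (λ-bound): 1×, b (λ-bound): 1×, e1 (λ-bound): 1×
use order (left to right): a, b, d, e, c, n, e1
typing: well-typed at ((T1 -> T2) -> T3) -> T3
ordered: ✗ — use order a, b, d, e, c, n, e1 needs exchange
linear: ✓ — exactly-once usage across e, n, a, c, d, b, e1
affine: ✓ — at most one use each (e, n, a, c, d, b, e1)
relevant: ✓ — at least one use each (e, n, a, c, d, b, e1)
unrestricted: ✓ — type-checks (((T1 -> T2) -> T3) -> T3) and nothing is barred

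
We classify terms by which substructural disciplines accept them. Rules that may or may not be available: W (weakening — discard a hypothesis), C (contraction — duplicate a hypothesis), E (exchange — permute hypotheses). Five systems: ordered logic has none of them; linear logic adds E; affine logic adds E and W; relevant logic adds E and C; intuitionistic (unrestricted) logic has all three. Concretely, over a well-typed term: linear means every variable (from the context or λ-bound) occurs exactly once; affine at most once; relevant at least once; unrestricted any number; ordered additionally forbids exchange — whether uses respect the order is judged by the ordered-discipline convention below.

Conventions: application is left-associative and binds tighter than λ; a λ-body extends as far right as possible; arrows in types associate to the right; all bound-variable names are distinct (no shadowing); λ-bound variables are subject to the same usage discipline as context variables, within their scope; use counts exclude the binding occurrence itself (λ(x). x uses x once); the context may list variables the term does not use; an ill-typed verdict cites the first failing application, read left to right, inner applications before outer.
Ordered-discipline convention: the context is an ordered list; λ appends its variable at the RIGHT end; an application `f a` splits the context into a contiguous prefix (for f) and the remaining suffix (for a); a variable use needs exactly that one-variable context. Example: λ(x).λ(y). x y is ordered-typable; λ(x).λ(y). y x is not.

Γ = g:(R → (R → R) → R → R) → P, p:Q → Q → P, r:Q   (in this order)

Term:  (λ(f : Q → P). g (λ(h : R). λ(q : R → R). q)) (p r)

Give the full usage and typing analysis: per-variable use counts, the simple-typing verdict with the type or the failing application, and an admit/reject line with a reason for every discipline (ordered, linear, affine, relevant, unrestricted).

variable uses: g: 1×; p: 1×; r: 1×; f (λ-bound): 0×; h (λ-bound): 0×; q (λ-bound): 1×
left-to-right use order: g, q, p, r
typing: ✓ — P
ordered: ✗, f, h never used (weakening)
linear: ✗, f, h never used (weakening)
affine: ✓, at most one use each (g, p, r, f, h, q)
relevant: ✗, f, h never used (weakening)
unrestricted: ✓, well-typed at P; no restrictions here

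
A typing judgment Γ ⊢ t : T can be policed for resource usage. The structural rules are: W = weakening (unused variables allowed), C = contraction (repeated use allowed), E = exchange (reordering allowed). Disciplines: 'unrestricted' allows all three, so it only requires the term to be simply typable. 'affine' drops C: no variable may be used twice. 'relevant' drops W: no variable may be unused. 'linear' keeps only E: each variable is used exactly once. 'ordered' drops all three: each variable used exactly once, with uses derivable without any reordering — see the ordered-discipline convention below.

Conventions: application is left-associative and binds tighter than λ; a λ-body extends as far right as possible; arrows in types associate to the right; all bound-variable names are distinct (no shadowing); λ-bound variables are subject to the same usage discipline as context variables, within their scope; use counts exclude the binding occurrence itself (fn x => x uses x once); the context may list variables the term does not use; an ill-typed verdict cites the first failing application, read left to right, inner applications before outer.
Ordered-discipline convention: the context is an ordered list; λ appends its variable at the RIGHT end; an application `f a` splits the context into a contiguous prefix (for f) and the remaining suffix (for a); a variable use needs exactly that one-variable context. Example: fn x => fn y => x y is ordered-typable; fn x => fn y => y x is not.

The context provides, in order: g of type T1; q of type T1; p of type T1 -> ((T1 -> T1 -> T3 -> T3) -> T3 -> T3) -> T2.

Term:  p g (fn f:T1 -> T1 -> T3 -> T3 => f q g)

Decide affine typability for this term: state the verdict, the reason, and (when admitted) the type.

no — needs contraction — g ×2
counts: g ×2, q ×1, p ×1, f (λ-bound) ×1
order of uses: p, g, f, q, g
typing: ✓ — T2
all disciplines: ordered ✗, linear ✗, affine ✗, relevant ✓, unrestricted ✓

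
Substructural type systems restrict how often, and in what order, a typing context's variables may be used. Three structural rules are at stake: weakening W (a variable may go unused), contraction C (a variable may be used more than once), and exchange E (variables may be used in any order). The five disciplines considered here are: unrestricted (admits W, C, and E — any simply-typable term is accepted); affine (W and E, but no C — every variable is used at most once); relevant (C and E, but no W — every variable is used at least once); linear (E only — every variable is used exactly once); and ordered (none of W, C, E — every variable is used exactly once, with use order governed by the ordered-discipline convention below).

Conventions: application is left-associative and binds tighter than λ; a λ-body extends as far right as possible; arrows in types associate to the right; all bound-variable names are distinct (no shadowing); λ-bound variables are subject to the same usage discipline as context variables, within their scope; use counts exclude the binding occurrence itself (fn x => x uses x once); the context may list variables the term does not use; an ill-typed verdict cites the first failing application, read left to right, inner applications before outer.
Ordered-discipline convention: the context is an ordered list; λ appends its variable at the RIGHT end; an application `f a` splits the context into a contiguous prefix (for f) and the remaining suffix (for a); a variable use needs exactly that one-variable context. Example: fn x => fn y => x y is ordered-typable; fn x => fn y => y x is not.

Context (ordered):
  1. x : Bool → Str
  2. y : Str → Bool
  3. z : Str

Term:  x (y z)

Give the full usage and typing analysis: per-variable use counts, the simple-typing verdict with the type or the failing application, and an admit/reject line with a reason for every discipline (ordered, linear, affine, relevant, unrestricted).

variable uses: x: 1×, y: 1×, z: 1×
use order (left to right): x, y, z
typing: ✓ — Str
ordered ✓ (single-use (x, y, z), ordered derivation ok)
linear ✓ (each of x, y, z used exactly once)
affine ✓ (none of x, y, z used more than once)
relevant ✓ (none of x, y, z goes unused)
unrestricted ✓ (simply typable at Str; W, C, E all held)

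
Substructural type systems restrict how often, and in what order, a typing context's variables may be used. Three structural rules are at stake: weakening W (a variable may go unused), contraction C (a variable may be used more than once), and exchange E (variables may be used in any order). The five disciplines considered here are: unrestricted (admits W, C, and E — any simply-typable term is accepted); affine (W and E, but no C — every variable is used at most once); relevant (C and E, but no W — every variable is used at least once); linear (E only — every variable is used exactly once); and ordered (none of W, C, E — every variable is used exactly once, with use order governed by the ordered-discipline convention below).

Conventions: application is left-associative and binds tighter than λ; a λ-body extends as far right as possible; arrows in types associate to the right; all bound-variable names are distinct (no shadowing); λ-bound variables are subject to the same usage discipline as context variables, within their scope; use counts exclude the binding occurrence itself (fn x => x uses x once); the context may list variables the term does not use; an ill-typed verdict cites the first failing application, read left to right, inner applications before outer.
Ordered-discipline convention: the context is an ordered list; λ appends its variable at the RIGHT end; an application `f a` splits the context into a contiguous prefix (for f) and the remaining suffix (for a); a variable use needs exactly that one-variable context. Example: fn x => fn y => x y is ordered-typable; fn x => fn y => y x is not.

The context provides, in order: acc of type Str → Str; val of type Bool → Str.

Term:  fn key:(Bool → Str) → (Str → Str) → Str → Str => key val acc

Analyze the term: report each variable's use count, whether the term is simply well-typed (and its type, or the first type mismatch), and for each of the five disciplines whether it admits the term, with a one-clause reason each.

variable uses: acc ×1; val ×1; key (λ-bound) ×1
use order (left to right): key, val, acc
typing: the term checks, with type ((Bool → Str) → (Str → Str) → Str → Str) → Str → Str
ordered: ✗, use order key, val, acc needs exchange
linear: ✓, each of acc, val, key used exactly once
affine: ✓, acc, val, key: no repeats, contraction unneeded
relevant: ✓, every one of acc, val, key appears
unrestricted: ✓, simply typable at ((Bool → Str) → (Str → Str) → Str → Str) → Str → Str; W, C, E all held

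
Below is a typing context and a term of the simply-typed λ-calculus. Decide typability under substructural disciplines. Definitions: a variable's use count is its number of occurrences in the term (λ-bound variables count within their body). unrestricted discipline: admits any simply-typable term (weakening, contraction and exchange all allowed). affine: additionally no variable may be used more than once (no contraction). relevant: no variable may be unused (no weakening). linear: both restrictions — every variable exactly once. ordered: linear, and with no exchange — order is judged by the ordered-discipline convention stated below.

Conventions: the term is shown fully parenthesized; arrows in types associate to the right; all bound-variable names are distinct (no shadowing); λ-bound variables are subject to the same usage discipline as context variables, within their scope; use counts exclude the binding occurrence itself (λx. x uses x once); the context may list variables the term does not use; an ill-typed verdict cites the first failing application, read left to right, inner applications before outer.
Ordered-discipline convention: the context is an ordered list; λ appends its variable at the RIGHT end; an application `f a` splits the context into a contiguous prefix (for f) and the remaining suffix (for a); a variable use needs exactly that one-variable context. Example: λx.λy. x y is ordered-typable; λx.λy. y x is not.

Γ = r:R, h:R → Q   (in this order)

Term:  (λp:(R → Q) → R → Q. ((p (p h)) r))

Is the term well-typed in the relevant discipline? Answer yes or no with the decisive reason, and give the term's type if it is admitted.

yes — every one of r, h, p appears; term : ((R → Q) → R → Q) → Q
usage: r=1, h=1, p [bound]=2
left-to-right use order: p, p, h, r
typing: ✓ — ((R → Q) → R → Q) → Q
summary: ordered ✗ · linear ✗ · affine ✗ · relevant ✓ · unrestricted ✓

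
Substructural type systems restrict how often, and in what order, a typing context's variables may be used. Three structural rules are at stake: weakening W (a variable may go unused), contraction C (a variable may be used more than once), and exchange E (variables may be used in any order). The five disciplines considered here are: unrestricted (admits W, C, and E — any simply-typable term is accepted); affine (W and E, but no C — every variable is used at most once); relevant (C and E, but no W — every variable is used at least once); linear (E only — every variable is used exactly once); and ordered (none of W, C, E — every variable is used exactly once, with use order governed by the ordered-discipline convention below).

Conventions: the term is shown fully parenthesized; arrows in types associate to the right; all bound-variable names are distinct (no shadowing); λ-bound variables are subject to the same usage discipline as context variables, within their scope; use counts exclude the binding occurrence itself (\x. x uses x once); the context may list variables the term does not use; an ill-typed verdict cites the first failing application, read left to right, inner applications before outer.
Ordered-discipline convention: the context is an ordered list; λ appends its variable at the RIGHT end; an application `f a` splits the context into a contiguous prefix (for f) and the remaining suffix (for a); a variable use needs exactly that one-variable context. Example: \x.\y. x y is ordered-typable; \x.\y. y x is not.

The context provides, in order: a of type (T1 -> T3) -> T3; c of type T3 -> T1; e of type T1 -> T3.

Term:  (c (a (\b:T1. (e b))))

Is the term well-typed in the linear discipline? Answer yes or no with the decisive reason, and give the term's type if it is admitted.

yes — exactly-once usage across a, c, e, b; term : T1
counts: a ×1, c ×1, e ×1, b (λ-bound) ×1
order of uses: c, a, e, b
typing: ✓ — T1
all disciplines: ordered ✗ · linear ✓ · affine ✓ · relevant ✓ · unrestricted ✓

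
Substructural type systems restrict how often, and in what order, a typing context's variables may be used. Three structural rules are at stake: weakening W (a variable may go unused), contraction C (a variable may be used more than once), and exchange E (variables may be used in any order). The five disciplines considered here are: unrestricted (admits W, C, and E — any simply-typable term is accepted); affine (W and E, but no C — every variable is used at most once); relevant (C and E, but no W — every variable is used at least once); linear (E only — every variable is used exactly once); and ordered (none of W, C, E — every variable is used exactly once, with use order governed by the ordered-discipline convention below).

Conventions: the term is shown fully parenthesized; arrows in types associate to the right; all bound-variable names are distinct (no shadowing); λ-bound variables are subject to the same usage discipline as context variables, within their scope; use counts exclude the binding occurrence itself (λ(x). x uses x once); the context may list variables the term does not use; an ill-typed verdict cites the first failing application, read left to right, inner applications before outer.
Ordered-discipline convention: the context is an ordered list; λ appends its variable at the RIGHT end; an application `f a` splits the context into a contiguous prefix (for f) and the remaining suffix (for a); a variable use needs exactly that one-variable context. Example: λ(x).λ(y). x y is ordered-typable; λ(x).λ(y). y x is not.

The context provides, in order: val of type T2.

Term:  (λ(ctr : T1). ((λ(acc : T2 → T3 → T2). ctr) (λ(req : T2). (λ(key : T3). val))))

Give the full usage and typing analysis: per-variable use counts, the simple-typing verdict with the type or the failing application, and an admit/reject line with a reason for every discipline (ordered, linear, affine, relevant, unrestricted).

variable uses: val ×1; ctr (bound) ×1; acc (bound) ×0; req (bound) ×0; key (bound) ×0
order of uses: ctr, val
typing: ✓ — T1 → T1
ordered: ✗ — acc, req, key never used (weakening)
linear: ✗ — acc, req, key never used (weakening)
affine: ✓ — none of val, ctr, acc, req, key used more than once
relevant: ✗ — acc, req, key never used (weakening)
unrestricted: ✓ — simply typable at T1 → T1; W, C, E all held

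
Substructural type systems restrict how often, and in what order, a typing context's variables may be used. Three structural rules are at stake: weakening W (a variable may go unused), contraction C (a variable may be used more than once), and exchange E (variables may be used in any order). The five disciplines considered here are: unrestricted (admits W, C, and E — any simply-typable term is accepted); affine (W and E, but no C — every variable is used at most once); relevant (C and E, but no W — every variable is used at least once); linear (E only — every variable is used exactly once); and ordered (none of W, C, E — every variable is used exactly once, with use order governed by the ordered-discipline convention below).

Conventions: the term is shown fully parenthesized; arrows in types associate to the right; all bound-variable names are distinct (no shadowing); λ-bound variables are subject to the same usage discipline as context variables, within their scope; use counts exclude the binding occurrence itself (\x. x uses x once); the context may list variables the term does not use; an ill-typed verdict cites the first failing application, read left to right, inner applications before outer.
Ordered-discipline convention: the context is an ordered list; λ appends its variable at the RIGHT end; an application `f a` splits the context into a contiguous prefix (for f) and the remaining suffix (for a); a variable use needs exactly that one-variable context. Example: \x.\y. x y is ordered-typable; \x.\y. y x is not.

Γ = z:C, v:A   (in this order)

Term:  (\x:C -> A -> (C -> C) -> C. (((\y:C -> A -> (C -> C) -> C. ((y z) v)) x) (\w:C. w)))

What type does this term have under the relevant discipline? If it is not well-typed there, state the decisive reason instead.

term : (C -> A -> (C -> C) -> C) -> C
usage: z ×1, v ×1, x (λ-bound) ×1, y (λ-bound) ×1, w (λ-bound) ×1
use order (left to right): y, z, v, x, w
typing: the term checks, with type (C -> A -> (C -> C) -> C) -> C
summary: ordered ✗, linear ✓, affine ✓, relevant ✓, unrestricted ✓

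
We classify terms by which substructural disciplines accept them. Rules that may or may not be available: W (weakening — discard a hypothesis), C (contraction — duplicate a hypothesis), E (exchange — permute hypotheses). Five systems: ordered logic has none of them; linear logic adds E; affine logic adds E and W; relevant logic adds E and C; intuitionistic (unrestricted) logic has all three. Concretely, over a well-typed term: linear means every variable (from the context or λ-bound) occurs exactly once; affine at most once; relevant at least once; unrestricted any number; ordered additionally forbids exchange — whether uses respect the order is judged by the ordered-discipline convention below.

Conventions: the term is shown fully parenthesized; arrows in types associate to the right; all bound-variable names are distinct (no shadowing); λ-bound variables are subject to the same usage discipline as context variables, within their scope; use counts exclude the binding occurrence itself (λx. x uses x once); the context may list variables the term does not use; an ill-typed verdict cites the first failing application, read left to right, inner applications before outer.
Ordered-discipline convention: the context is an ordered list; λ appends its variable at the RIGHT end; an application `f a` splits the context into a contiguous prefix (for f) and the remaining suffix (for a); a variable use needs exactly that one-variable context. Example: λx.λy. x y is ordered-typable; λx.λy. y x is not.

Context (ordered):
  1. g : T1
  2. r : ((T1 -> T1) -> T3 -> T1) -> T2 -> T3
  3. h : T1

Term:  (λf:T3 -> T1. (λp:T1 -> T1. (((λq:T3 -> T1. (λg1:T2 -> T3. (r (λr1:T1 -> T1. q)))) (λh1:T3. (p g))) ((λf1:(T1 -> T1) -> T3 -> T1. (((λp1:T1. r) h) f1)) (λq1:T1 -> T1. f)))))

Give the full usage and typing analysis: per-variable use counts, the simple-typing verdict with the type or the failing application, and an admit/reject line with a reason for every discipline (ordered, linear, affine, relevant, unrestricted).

use counts: g=1; r=2; h=1; f (λ-bound)=1; p (λ-bound)=1; q (λ-bound)=1; g1 (λ-bound)=0; r1 (λ-bound)=0; h1 (λ-bound)=0; f1 (λ-bound)=1; p1 (λ-bound)=0; q1 (λ-bound)=0
use order (left to right): r, q, p, g, r, h, f1, f
typing: ✓ — (T3 -> T1) -> (T1 -> T1) -> T2 -> T3
ordered ✗ (uses contraction: r ×2; unused: g1, r1, h1, p1, q1 — weakening required)
linear ✗ (uses contraction: r ×2; unused: g1, r1, h1, p1, q1 — weakening required)
affine ✗ (uses contraction: r ×2)
relevant ✗ (unused: g1, r1, h1, p1, q1 — weakening required)
unrestricted ✓ (simply typable at (T3 -> T1) -> (T1 -> T1) -> T2 -> T3; W, C, E all held)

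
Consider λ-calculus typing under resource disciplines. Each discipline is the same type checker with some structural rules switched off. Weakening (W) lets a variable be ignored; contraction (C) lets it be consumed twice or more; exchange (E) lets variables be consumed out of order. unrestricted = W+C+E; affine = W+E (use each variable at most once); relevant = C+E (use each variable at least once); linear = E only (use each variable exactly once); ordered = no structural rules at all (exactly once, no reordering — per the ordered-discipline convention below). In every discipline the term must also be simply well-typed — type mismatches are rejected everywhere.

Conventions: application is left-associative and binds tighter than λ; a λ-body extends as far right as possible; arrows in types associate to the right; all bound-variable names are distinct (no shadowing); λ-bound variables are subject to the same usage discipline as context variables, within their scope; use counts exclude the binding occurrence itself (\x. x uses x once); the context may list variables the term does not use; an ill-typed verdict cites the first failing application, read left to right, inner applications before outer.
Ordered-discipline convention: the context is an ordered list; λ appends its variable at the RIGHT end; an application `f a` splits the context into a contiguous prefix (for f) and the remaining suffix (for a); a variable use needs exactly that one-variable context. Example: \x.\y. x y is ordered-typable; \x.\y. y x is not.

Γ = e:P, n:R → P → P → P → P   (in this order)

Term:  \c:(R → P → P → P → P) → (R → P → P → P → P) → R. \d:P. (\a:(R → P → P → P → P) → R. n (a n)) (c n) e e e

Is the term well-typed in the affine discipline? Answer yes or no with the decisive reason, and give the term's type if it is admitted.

no — needs contraction — e ×3, n ×3
use counts: e ×3; n ×3; c (λ-bound) ×1; d (λ-bound) ×0; a (λ-bound) ×1
uses in reading order: n, a, n, c, n, e, e, e
typing: well-typed — term : ((R → P → P → P → P) → (R → P → P → P → P) → R) → P → P
per-discipline verdicts: ordered ✗ | linear ✗ | affine ✗ | relevant ✗ | unrestricted ✓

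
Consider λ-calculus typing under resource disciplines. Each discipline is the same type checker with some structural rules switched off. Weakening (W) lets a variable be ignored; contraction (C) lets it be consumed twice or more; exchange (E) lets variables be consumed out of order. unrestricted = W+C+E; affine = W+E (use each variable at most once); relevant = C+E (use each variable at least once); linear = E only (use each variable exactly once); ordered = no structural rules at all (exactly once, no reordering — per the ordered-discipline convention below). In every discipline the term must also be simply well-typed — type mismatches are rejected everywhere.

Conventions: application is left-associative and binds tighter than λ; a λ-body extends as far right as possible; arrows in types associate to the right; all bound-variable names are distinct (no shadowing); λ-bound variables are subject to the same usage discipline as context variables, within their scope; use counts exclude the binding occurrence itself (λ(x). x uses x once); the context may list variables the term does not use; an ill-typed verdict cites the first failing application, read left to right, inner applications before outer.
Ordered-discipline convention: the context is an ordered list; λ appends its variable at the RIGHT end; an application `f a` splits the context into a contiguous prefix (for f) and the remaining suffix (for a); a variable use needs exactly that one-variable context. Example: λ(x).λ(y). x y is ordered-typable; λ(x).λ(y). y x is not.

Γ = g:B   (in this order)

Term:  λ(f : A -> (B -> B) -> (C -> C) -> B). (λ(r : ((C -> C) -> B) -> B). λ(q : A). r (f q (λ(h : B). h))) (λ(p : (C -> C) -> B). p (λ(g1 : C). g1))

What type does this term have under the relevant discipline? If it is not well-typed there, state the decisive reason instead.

not well-typed under relevant — unused: g — weakening required
usage: g=0; f (λ-bound)=1; r (λ-bound)=1; q (λ-bound)=1; h (λ-bound)=1; p (λ-bound)=1; g1 (λ-bound)=1
use order (left to right): r, f, q, h, p, g1
typing: ✓ — (A -> (B -> B) -> (C -> C) -> B) -> A -> B
per-discipline verdicts: ordered ✗ | linear ✗ | affine ✓ | relevant ✗ | unrestricted ✓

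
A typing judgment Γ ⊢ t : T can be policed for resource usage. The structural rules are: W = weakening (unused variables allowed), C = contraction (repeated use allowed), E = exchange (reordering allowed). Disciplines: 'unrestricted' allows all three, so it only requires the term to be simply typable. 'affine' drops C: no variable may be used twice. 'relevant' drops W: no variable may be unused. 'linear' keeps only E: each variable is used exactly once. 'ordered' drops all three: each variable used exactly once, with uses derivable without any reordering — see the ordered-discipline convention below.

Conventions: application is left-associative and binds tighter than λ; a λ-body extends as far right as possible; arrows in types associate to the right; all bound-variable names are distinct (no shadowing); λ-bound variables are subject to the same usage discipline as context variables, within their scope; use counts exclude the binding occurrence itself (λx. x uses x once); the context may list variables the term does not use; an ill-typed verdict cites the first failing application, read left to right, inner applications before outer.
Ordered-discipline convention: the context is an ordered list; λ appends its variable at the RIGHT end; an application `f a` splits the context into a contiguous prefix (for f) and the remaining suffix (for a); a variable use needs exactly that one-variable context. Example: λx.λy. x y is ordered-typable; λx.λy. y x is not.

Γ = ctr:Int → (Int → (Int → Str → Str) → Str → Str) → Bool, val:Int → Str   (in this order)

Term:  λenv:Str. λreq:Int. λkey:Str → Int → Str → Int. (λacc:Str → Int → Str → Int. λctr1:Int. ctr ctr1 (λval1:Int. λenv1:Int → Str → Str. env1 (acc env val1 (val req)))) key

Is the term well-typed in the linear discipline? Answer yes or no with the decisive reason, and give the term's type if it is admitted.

yes — each of ctr, val, env, req, key, acc, ctr1, val1, env1 used exactly once; term : Str → Int → (Str → Int → Str → Int) → Int → Bool
usage: ctr: 1; val: 1; env (λ-bound): 1; req (λ-bound): 1; key (λ-bound): 1; acc (λ-bound): 1; ctr1 (λ-bound): 1; val1 (λ-bound): 1; env1 (λ-bound): 1
uses in reading order: ctr, ctr1, env1, acc, env, val1, val, req, key
typing: the term checks, with type Str → Int → (Str → Int → Str → Int) → Int → Bool
all disciplines: ordered ✗; linear ✓; affine ✓; relevant ✓; unrestricted ✓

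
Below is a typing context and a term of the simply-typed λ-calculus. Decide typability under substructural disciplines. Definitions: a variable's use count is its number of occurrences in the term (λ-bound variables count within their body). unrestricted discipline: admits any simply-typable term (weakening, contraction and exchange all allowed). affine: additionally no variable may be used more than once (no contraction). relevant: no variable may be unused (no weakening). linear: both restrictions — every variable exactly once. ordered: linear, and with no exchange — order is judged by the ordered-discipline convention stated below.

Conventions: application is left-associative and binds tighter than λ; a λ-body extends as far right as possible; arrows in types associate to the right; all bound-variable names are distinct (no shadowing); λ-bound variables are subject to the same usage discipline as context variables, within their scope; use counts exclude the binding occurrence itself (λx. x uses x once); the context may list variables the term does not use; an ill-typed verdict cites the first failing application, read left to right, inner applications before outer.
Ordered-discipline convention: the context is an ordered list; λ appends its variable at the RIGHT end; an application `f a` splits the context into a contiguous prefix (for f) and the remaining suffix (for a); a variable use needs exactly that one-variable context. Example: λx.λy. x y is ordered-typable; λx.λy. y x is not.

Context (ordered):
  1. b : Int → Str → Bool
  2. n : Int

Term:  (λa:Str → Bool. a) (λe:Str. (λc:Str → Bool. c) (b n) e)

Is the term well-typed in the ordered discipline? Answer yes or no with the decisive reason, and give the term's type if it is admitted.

yes — one use each (b, n, a, e, c); ordered split holds; term : Str → Bool
counts: b=1; n=1; a (λ-bound)=1; e (λ-bound)=1; c (λ-bound)=1
uses in reading order: a, c, b, n, e
typing: the term checks, with type Str → Bool
summary: ordered ✓; linear ✓; affine ✓; relevant ✓; unrestricted ✓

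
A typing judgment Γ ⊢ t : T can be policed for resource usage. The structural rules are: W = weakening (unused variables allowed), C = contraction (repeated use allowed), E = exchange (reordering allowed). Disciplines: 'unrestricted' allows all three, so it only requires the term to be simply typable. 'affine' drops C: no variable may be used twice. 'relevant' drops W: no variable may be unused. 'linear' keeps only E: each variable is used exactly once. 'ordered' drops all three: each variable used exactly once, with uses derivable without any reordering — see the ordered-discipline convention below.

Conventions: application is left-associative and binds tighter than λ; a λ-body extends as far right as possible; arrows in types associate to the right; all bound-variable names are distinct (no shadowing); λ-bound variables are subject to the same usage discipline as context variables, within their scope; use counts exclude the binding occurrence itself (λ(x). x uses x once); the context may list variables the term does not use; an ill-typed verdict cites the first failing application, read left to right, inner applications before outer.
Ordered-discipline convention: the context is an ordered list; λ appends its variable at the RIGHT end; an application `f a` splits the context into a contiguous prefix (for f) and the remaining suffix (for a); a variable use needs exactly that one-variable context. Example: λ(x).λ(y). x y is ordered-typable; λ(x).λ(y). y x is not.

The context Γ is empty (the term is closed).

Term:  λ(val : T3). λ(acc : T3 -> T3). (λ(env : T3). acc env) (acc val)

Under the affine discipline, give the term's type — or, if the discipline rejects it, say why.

not well-typed under affine — uses contraction: acc ×2
use counts: val (bound): 1×, acc (bound): 2×, env (bound): 1×
use order (left to right): acc, env, acc, val
typing: ✓ — T3 -> (T3 -> T3) -> T3
across the five disciplines: ordered ✗, linear ✗, affine ✗, relevant ✓, unrestricted ✓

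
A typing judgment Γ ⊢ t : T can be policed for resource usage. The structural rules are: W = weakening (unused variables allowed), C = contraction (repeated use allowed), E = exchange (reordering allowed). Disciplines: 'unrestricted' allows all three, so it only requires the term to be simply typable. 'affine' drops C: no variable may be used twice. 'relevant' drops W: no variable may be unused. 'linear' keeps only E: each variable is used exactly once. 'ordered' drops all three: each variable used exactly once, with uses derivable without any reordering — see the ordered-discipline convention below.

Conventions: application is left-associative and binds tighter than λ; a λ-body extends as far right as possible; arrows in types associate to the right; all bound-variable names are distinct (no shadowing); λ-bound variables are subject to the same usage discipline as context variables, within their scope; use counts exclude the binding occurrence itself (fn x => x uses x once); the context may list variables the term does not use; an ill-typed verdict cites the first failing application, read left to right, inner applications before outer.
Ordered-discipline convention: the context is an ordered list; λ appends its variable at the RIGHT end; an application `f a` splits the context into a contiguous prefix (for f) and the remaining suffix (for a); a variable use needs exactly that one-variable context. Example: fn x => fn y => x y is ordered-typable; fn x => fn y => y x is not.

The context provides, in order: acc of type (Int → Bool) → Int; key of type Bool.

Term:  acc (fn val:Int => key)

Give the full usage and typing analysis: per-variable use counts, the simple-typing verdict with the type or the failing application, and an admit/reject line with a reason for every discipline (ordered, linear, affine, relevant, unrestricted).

variable uses: acc: 1, key: 1, val (bound): 0
uses in reading order: acc, key
typing: ✓ — Int
ordered ✗ (val left unused)
linear ✗ (val left unused)
affine ✓ (at most one use each (acc, key, val))
relevant ✗ (val left unused)
unrestricted ✓ (well-typed at Int; no restrictions here)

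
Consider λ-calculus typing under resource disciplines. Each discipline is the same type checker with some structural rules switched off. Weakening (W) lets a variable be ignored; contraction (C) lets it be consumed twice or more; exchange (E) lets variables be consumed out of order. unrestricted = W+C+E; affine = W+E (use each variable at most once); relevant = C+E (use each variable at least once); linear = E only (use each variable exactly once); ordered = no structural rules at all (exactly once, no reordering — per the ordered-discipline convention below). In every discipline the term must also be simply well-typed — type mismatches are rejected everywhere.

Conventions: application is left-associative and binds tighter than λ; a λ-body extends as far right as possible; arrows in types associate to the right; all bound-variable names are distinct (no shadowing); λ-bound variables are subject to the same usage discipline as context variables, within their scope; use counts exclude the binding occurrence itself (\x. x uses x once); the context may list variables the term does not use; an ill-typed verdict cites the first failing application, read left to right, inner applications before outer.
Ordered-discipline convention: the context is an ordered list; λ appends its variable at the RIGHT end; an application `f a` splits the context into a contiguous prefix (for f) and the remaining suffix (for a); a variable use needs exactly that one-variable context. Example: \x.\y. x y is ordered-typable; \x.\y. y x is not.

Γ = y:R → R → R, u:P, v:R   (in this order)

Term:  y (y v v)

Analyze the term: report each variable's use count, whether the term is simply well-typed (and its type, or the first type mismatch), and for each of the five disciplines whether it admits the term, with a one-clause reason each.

use counts: y: 2; u: 0; v: 2
use order (left to right): y, y, v, v
typing: well-typed — term : R → R
ordered: ✗, y ×2, v ×2 used more than once (contraction); u left unused
linear: ✗, y ×2, v ×2 used more than once (contraction); u left unused
affine: ✗, y ×2, v ×2 used more than once (contraction)
relevant: ✗, u left unused
unrestricted: ✓, well-typed at R → R; no restrictions here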